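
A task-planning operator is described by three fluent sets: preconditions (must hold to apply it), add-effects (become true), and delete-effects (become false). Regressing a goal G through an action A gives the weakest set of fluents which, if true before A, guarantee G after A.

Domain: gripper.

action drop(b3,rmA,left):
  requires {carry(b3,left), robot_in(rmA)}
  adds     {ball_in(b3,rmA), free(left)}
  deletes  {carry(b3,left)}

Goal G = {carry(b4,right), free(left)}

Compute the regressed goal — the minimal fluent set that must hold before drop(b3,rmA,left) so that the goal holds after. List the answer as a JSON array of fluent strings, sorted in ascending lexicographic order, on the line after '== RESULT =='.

Compute (G \ add) ∪ pre:
  G ∩ del = {}  (empty — regression defined)
  G \ add = {carry(b4,right), free(left)} \ {ball_in(b3,rmA), free(left)} = {carry(b4,right)}
  ∪ pre   = {carry(b4,right)} ∪ {carry(b3,left), robot_in(rmA)}
          = {carry(b3,left), carry(b4,right), robot_in(rmA)}

== RESULT ==
["carry(b3,left)", "carry(b4,right)", "robot_in(rmA)"]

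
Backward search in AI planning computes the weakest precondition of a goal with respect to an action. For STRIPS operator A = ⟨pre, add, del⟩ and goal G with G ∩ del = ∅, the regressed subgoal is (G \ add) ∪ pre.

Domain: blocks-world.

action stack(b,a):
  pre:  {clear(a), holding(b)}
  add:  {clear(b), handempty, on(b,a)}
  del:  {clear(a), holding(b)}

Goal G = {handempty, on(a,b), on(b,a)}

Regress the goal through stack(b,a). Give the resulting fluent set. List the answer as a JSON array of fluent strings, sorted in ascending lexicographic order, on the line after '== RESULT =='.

Regress:
  G ∩ del = {}  (empty — regression defined)
  G \ add = {handempty, on(a,b), on(b,a)} \ {clear(b), handempty, on(b,a)} = {on(a,b)}
  ∪ pre   = {on(a,b)} ∪ {clear(a), holding(b)}
          = {clear(a), holding(b), on(a,b)}

== RESULT ==
["clear(a)", "holding(b)", "on(a,b)"]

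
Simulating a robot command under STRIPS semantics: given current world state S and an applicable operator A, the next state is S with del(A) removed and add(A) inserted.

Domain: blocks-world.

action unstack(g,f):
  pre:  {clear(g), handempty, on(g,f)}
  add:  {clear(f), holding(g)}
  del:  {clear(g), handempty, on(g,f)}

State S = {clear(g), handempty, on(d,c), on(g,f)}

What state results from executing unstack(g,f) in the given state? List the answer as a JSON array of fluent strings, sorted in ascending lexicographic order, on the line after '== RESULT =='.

Compute (S \ del) ∪ add:
  pre ⊆ S: {clear(g), handempty, on(g,f)} ⊆ S  — applicable
  S \ del = {on(d,c)}
  ∪ add   = {clear(f), holding(g), on(d,c)}

== RESULT ==
["clear(f)", "holding(g)", "on(d,c)"]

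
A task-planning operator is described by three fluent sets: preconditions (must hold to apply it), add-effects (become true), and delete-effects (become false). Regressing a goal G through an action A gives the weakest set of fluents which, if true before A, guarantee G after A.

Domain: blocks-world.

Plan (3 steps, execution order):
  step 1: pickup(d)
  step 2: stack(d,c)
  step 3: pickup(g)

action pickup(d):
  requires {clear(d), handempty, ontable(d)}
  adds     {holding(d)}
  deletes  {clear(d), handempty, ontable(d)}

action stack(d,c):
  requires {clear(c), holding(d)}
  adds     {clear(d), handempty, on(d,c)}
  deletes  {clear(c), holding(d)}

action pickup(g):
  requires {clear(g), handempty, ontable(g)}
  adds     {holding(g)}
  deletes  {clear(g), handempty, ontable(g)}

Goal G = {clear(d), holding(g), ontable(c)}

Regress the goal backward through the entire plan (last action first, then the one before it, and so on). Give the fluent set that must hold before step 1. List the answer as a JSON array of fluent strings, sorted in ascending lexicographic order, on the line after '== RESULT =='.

Work backward from the goal:
  through step 3 (pickup(g)): drop {holding(g)}, keep {clear(d), ontable(c)}, require {clear(g), handempty, ontable(g)}
    → {clear(d), clear(g), handempty, ontable(c), ontable(g)}
  through step 2 (stack(d,c)): drop {clear(d), handempty}, keep {clear(g), ontable(c), ontable(g)}, require {clear(c), holding(d)}
    → {clear(c), clear(g), holding(d), ontable(c), ontable(g)}
  through step 1 (pickup(d)): drop {holding(d)}, keep {clear(c), clear(g), ontable(c), ontable(g)}, require {clear(d), handempty, ontable(d)}
    → {clear(c), clear(d), clear(g), handempty, ontable(c), ontable(d), ontable(g)}

== RESULT ==
["clear(c)", "clear(d)", "clear(g)", "handempty", "ontable(c)", "ontable(d)", "ontable(g)"]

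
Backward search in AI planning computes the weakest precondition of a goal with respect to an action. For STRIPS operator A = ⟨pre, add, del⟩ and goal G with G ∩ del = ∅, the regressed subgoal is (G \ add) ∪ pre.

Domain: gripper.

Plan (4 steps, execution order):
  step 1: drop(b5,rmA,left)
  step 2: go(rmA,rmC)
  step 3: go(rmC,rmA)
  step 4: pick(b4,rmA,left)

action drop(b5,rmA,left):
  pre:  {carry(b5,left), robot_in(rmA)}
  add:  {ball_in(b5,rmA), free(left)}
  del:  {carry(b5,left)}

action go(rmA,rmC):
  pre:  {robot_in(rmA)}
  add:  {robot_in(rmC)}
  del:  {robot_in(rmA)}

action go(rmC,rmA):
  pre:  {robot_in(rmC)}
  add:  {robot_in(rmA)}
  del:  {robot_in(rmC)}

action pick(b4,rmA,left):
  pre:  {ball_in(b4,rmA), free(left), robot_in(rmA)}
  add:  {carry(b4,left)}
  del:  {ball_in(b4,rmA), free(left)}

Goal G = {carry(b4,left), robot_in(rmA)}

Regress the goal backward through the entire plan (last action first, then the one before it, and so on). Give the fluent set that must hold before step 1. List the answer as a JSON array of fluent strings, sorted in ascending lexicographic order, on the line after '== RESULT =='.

Regress step by step:
  through step 4 (pick(b4,rmA,left)): drop {carry(b4,left)}, keep {robot_in(rmA)}, require {ball_in(b4,rmA), free(left), robot_in(rmA)}
    → {ball_in(b4,rmA), free(left), robot_in(rmA)}
  through step 3 (go(rmC,rmA)): drop {robot_in(rmA)}, keep {ball_in(b4,rmA), free(left)}, require {robot_in(rmC)}
    → {ball_in(b4,rmA), free(left), robot_in(rmC)}
  through step 2 (go(rmA,rmC)): drop {robot_in(rmC)}, keep {ball_in(b4,rmA), free(left)}, require {robot_in(rmA)}
    → {ball_in(b4,rmA), free(left), robot_in(rmA)}
  through step 1 (drop(b5,rmA,left)): drop {free(left)}, keep {ball_in(b4,rmA), robot_in(rmA)}, require {carry(b5,left), robot_in(rmA)}
    → {ball_in(b4,rmA), carry(b5,left), robot_in(rmA)}

== RESULT ==
["ball_in(b4,rmA)", "carry(b5,left)", "robot_in(rmA)"]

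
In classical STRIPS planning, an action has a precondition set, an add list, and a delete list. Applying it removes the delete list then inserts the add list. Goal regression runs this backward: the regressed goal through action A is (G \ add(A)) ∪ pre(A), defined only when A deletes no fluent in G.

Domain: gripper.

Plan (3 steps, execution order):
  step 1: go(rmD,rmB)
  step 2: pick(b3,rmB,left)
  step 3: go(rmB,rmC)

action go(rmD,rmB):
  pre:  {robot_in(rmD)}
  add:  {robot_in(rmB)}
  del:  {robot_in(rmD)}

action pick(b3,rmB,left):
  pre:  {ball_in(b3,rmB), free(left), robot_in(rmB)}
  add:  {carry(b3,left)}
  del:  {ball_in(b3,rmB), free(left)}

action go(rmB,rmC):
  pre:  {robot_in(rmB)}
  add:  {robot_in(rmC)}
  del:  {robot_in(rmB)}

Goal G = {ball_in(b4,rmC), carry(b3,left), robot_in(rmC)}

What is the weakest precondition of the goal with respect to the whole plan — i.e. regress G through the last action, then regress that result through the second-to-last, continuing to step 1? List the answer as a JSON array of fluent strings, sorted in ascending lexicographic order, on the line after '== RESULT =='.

Regress step by step:
  through step 3 (go(rmB,rmC)): drop {robot_in(rmC)}, keep {ball_in(b4,rmC), carry(b3,left)}, require {robot_in(rmB)}
    → {ball_in(b4,rmC), carry(b3,left), robot_in(rmB)}
  through step 2 (pick(b3,rmB,left)): drop {carry(b3,left)}, keep {ball_in(b4,rmC), robot_in(rmB)}, require {ball_in(b3,rmB), free(left), robot_in(rmB)}
    → {ball_in(b3,rmB), ball_in(b4,rmC), free(left), robot_in(rmB)}
  through step 1 (go(rmD,rmB)): drop {robot_in(rmB)}, keep {ball_in(b3,rmB), ball_in(b4,rmC), free(left)}, require {robot_in(rmD)}
    → {ball_in(b3,rmB), ball_in(b4,rmC), free(left), robot_in(rmD)}

== RESULT ==
["ball_in(b3,rmB)", "ball_in(b4,rmC)", "free(left)", "robot_in(rmD)"]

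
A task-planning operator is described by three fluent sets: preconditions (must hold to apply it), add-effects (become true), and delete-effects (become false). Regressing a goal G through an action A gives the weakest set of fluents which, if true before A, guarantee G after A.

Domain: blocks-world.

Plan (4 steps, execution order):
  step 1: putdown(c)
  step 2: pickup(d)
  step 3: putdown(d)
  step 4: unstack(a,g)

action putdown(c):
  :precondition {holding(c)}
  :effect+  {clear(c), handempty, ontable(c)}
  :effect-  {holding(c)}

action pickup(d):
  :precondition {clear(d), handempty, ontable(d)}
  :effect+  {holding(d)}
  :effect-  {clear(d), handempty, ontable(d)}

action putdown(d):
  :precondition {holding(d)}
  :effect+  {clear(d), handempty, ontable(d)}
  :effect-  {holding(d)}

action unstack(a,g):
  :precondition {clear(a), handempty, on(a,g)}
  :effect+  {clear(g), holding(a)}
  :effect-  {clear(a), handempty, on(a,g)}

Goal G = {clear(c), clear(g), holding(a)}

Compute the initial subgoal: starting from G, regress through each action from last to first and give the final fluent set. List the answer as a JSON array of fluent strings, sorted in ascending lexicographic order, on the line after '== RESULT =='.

Regress step by step:
  through step 4 (unstack(a,g)): drop {clear(g), holding(a)}, keep {clear(c)}, require {clear(a), handempty, on(a,g)}
    → {clear(a), clear(c), handempty, on(a,g)}
  through step 3 (putdown(d)): drop {handempty}, keep {clear(a), clear(c), on(a,g)}, require {holding(d)}
    → {clear(a), clear(c), holding(d), on(a,g)}
  through step 2 (pickup(d)): drop {holding(d)}, keep {clear(a), clear(c), on(a,g)}, require {clear(d), handempty, ontable(d)}
    → {clear(a), clear(c), clear(d), handempty, on(a,g), ontable(d)}
  through step 1 (putdown(c)): drop {clear(c), handempty}, keep {clear(a), clear(d), on(a,g), ontable(d)}, require {holding(c)}
    → {clear(a), clear(d), holding(c), on(a,g), ontable(d)}

== RESULT ==
["clear(a)", "clear(d)", "holding(c)", "on(a,g)", "ontable(d)"]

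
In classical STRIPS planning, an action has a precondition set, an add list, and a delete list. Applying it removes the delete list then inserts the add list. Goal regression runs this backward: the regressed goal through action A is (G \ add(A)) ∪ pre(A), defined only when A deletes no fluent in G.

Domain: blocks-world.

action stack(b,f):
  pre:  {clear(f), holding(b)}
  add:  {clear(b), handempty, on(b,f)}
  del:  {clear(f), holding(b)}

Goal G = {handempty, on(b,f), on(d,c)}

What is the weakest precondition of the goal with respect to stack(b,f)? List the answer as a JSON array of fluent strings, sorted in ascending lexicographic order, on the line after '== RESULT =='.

Compute (G \ add) ∪ pre:
  G ∩ del = {}  (empty — regression defined)
  G \ add = {handempty, on(b,f), on(d,c)} \ {clear(b), handempty, on(b,f)} = {on(d,c)}
  ∪ pre   = {on(d,c)} ∪ {clear(f), holding(b)}
          = {clear(f), holding(b), on(d,c)}

== RESULT ==
["clear(f)", "holding(b)", "on(d,c)"]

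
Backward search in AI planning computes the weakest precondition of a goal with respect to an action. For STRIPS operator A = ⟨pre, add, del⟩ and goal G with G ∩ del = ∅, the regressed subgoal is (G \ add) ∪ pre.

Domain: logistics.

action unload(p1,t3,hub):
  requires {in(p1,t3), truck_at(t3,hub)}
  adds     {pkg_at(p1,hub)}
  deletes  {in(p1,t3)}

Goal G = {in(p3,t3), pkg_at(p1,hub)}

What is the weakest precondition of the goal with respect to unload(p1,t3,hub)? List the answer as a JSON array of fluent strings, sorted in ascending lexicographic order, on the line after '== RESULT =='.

Compute (G \ add) ∪ pre:
  G ∩ del = {}  (empty — regression defined)
  G \ add = {in(p3,t3), pkg_at(p1,hub)} \ {pkg_at(p1,hub)} = {in(p3,t3)}
  ∪ pre   = {in(p3,t3)} ∪ {in(p1,t3), truck_at(t3,hub)}
          = {in(p1,t3), in(p3,t3), truck_at(t3,hub)}

== RESULT ==
["in(p1,t3)", "in(p3,t3)", "truck_at(t3,hub)"]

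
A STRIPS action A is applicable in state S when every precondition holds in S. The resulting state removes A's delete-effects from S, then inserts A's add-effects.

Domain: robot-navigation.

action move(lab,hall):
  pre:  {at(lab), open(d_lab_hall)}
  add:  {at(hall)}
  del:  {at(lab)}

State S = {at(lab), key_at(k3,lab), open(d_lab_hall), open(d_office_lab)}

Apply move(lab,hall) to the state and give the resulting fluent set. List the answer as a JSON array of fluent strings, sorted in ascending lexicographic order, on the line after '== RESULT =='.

Compute (S \ del) ∪ add:
  pre ⊆ S: {at(lab), open(d_lab_hall)} ⊆ S  — applicable
  S \ del = {key_at(k3,lab), open(d_lab_hall), open(d_office_lab)}
  ∪ add   = {at(hall), key_at(k3,lab), open(d_lab_hall), open(d_office_lab)}

== RESULT ==
["at(hall)", "key_at(k3,lab)", "open(d_lab_hall)", "open(d_office_lab)"]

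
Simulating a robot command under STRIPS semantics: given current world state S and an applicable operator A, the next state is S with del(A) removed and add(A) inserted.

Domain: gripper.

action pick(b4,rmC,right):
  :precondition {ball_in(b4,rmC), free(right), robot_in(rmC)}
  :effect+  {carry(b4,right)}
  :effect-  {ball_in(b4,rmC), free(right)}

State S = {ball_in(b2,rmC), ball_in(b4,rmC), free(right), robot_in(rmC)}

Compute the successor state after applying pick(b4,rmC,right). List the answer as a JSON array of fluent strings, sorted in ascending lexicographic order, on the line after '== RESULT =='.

Progress:
  pre ⊆ S: {ball_in(b4,rmC), free(right), robot_in(rmC)} ⊆ S  — applicable
  S \ del = {ball_in(b2,rmC), robot_in(rmC)}
  ∪ add   = {ball_in(b2,rmC), carry(b4,right), robot_in(rmC)}

== RESULT ==
["ball_in(b2,rmC)", "carry(b4,right)", "robot_in(rmC)"]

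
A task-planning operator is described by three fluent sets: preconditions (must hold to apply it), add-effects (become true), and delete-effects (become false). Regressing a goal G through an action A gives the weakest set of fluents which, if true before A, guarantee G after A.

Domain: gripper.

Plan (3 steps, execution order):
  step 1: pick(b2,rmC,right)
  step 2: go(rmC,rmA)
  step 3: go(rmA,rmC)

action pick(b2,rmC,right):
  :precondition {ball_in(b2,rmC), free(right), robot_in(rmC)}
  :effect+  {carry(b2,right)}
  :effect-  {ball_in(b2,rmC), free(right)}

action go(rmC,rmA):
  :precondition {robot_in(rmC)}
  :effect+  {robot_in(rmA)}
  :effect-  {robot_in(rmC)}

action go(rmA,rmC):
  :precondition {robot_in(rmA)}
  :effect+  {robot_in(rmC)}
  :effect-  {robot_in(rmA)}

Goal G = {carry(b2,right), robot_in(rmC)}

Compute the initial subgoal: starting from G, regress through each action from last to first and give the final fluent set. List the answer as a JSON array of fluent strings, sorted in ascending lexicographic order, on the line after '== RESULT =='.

Regress step by step:
  through step 3 (go(rmA,rmC)): drop {robot_in(rmC)}, keep {carry(b2,right)}, require {robot_in(rmA)}
    → {carry(b2,right), robot_in(rmA)}
  through step 2 (go(rmC,rmA)): drop {robot_in(rmA)}, keep {carry(b2,right)}, require {robot_in(rmC)}
    → {carry(b2,right), robot_in(rmC)}
  through step 1 (pick(b2,rmC,right)): drop {carry(b2,right)}, keep {robot_in(rmC)}, require {ball_in(b2,rmC), free(right), robot_in(rmC)}
    → {ball_in(b2,rmC), free(right), robot_in(rmC)}

== RESULT ==
["ball_in(b2,rmC)", "free(right)", "robot_in(rmC)"]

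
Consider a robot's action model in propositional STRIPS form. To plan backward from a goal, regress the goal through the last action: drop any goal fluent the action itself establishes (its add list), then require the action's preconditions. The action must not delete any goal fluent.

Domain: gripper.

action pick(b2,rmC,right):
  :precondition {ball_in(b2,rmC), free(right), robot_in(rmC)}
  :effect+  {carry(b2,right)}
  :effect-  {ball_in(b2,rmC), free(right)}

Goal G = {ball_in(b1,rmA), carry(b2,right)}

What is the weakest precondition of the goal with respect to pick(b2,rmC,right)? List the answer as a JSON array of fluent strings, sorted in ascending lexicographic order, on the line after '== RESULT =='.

Regress:
  G ∩ del = {}  (empty — regression defined)
  G \ add = {ball_in(b1,rmA), carry(b2,right)} \ {carry(b2,right)} = {ball_in(b1,rmA)}
  ∪ pre   = {ball_in(b1,rmA)} ∪ {ball_in(b2,rmC), free(right), robot_in(rmC)}
          = {ball_in(b1,rmA), ball_in(b2,rmC), free(right), robot_in(rmC)}

== RESULT ==
["ball_in(b1,rmA)", "ball_in(b2,rmC)", "free(right)", "robot_in(rmC)"]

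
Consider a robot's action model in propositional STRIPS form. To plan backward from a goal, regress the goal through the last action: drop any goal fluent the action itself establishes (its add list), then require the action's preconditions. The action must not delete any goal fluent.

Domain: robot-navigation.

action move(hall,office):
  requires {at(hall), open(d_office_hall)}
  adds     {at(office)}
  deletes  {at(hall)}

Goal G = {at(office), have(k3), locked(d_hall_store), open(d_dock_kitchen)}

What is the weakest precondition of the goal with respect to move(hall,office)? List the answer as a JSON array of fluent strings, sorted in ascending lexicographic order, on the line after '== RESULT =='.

Compute (G \ add) ∪ pre:
  G ∩ del = {}  (empty — regression defined)
  G \ add = {at(office), have(k3), locked(d_hall_store), open(d_dock_kitchen)} \ {at(office)} = {have(k3), locked(d_hall_store), open(d_dock_kitchen)}
  ∪ pre   = {have(k3), locked(d_hall_store), open(d_dock_kitchen)} ∪ {at(hall), open(d_office_hall)}
          = {at(hall), have(k3), locked(d_hall_store), open(d_dock_kitchen), open(d_office_hall)}

== RESULT ==
["at(hall)", "have(k3)", "locked(d_hall_store)", "open(d_dock_kitchen)", "open(d_office_hall)"]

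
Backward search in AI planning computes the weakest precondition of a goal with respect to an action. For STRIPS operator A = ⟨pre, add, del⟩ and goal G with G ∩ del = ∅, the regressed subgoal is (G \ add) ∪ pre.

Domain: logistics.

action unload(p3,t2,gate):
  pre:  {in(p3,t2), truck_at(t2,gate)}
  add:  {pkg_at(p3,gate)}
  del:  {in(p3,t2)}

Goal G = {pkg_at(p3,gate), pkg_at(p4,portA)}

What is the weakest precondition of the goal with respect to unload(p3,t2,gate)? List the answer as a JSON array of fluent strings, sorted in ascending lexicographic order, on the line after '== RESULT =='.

Compute (G \ add) ∪ pre:
  G ∩ del = {}  (empty — regression defined)
  G \ add = {pkg_at(p3,gate), pkg_at(p4,portA)} \ {pkg_at(p3,gate)} = {pkg_at(p4,portA)}
  ∪ pre   = {pkg_at(p4,portA)} ∪ {in(p3,t2), truck_at(t2,gate)}
          = {in(p3,t2), pkg_at(p4,portA), truck_at(t2,gate)}

== RESULT ==
["in(p3,t2)", "pkg_at(p4,portA)", "truck_at(t2,gate)"]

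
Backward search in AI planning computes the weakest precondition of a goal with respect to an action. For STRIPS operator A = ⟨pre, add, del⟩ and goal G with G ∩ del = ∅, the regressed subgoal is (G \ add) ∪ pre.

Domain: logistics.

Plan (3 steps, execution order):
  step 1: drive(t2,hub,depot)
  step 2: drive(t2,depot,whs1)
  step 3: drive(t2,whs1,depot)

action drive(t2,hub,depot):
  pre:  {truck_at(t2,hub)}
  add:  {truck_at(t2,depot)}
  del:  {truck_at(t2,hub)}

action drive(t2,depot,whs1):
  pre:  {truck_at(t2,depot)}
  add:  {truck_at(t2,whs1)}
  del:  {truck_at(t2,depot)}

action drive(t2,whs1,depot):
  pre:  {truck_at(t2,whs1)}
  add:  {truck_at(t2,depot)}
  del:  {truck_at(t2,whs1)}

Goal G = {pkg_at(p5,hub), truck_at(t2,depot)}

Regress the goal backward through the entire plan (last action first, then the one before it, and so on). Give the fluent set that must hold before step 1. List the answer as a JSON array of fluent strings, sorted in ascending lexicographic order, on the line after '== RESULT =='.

Work backward from the goal:
  through step 3 (drive(t2,whs1,depot)): drop {truck_at(t2,depot)}, keep {pkg_at(p5,hub)}, require {truck_at(t2,whs1)}
    → {pkg_at(p5,hub), truck_at(t2,whs1)}
  through step 2 (drive(t2,depot,whs1)): drop {truck_at(t2,whs1)}, keep {pkg_at(p5,hub)}, require {truck_at(t2,depot)}
    → {pkg_at(p5,hub), truck_at(t2,depot)}
  through step 1 (drive(t2,hub,depot)): drop {truck_at(t2,depot)}, keep {pkg_at(p5,hub)}, require {truck_at(t2,hub)}
    → {pkg_at(p5,hub), truck_at(t2,hub)}

== RESULT ==
["pkg_at(p5,hub)", "truck_at(t2,hub)"]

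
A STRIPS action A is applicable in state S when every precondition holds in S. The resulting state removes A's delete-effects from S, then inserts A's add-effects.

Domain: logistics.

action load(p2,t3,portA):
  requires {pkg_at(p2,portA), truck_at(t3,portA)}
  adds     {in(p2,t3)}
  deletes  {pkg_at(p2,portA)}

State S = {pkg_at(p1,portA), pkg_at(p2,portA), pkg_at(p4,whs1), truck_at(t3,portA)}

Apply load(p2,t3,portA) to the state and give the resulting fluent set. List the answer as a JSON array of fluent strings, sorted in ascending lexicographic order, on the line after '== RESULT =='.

Compute (S \ del) ∪ add:
  pre ⊆ S: {pkg_at(p2,portA), truck_at(t3,portA)} ⊆ S  — applicable
  S \ del = {pkg_at(p1,portA), pkg_at(p4,whs1), truck_at(t3,portA)}
  ∪ add   = {in(p2,t3), pkg_at(p1,portA), pkg_at(p4,whs1), truck_at(t3,portA)}

== RESULT ==
["in(p2,t3)", "pkg_at(p1,portA)", "pkg_at(p4,whs1)", "truck_at(t3,portA)"]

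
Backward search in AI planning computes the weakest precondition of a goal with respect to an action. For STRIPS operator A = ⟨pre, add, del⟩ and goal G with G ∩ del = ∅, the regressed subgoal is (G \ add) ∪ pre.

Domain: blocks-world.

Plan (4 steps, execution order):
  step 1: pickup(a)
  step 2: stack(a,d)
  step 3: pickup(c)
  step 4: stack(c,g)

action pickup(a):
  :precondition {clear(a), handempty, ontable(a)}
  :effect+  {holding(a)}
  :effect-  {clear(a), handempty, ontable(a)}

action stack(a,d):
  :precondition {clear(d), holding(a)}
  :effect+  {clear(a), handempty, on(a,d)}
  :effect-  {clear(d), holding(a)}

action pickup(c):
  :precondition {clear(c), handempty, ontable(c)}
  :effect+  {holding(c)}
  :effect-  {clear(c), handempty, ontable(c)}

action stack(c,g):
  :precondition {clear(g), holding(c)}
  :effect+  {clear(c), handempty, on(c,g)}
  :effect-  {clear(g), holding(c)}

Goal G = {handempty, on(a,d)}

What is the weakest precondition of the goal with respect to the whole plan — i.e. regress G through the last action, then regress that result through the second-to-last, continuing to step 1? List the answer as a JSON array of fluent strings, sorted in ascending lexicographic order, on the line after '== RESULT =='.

Work backward from the goal:
  through step 4 (stack(c,g)): drop {handempty}, keep {on(a,d)}, require {clear(g), holding(c)}
    → {clear(g), holding(c), on(a,d)}
  through step 3 (pickup(c)): drop {holding(c)}, keep {clear(g), on(a,d)}, require {clear(c), handempty, ontable(c)}
    → {clear(c), clear(g), handempty, on(a,d), ontable(c)}
  through step 2 (stack(a,d)): drop {handempty, on(a,d)}, keep {clear(c), clear(g), ontable(c)}, require {clear(d), holding(a)}
    → {clear(c), clear(d), clear(g), holding(a), ontable(c)}
  through step 1 (pickup(a)): drop {holding(a)}, keep {clear(c), clear(d), clear(g), ontable(c)}, require {clear(a), handempty, ontable(a)}
    → {clear(a), clear(c), clear(d), clear(g), handempty, ontable(a), ontable(c)}

== RESULT ==
["clear(a)", "clear(c)", "clear(d)", "clear(g)", "handempty", "ontable(a)", "ontable(c)"]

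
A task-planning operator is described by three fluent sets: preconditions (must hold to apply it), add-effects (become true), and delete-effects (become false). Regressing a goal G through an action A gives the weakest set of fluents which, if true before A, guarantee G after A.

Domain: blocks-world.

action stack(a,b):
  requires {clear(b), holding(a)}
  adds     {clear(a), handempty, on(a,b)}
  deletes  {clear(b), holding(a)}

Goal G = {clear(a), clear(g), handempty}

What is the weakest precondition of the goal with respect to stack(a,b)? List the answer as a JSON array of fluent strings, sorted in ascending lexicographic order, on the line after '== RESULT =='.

Compute (G \ add) ∪ pre:
  G ∩ del = {}  (empty — regression defined)
  G \ add = {clear(a), clear(g), handempty} \ {clear(a), handempty, on(a,b)} = {clear(g)}
  ∪ pre   = {clear(g)} ∪ {clear(b), holding(a)}
          = {clear(b), clear(g), holding(a)}

== RESULT ==
["clear(b)", "clear(g)", "holding(a)"]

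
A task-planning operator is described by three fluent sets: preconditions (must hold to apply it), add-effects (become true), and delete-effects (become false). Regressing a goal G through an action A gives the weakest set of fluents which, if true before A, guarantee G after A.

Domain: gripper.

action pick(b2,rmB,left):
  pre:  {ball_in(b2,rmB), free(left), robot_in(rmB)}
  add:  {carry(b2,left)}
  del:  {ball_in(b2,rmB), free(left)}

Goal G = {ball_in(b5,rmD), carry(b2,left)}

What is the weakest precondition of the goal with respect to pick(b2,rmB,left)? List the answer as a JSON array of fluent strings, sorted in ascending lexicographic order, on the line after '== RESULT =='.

Regress:
  G ∩ del = {}  (empty — regression defined)
  G \ add = {ball_in(b5,rmD), carry(b2,left)} \ {carry(b2,left)} = {ball_in(b5,rmD)}
  ∪ pre   = {ball_in(b5,rmD)} ∪ {ball_in(b2,rmB), free(left), robot_in(rmB)}
          = {ball_in(b2,rmB), ball_in(b5,rmD), free(left), robot_in(rmB)}

== RESULT ==
["ball_in(b2,rmB)", "ball_in(b5,rmD)", "free(left)", "robot_in(rmB)"]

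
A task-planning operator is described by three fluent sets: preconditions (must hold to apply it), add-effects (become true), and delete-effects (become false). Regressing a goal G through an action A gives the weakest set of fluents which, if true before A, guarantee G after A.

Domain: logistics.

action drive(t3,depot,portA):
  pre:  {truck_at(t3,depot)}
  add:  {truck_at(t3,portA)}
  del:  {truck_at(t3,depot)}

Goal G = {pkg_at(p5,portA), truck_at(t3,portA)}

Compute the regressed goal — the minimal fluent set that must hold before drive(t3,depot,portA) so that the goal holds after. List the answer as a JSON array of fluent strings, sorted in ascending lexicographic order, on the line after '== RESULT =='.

Compute (G \ add) ∪ pre:
  G ∩ del = {}  (empty — regression defined)
  G \ add = {pkg_at(p5,portA), truck_at(t3,portA)} \ {truck_at(t3,portA)} = {pkg_at(p5,portA)}
  ∪ pre   = {pkg_at(p5,portA)} ∪ {truck_at(t3,depot)}
          = {pkg_at(p5,portA), truck_at(t3,depot)}

== RESULT ==
["pkg_at(p5,portA)", "truck_at(t3,depot)"]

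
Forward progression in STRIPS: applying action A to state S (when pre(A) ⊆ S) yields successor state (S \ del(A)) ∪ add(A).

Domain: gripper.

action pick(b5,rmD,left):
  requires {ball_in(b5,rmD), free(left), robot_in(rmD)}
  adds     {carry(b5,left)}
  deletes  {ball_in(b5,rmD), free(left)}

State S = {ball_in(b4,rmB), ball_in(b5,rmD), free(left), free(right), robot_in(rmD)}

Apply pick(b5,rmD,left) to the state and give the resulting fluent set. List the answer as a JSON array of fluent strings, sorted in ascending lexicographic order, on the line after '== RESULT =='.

Compute (S \ del) ∪ add:
  pre ⊆ S: {ball_in(b5,rmD), free(left), robot_in(rmD)} ⊆ S  — applicable
  S \ del = {ball_in(b4,rmB), free(right), robot_in(rmD)}
  ∪ add   = {ball_in(b4,rmB), carry(b5,left), free(right), robot_in(rmD)}

== RESULT ==
["ball_in(b4,rmB)", "carry(b5,left)", "free(right)", "robot_in(rmD)"]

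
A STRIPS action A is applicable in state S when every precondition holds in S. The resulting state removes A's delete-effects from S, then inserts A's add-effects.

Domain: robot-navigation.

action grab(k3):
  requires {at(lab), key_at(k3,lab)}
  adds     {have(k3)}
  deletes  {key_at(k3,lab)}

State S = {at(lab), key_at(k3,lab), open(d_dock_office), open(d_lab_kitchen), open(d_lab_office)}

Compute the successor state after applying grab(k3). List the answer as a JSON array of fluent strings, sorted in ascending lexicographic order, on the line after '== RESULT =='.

Progress:
  pre ⊆ S: {at(lab), key_at(k3,lab)} ⊆ S  — applicable
  S \ del = {at(lab), open(d_dock_office), open(d_lab_kitchen), open(d_lab_office)}
  ∪ add   = {at(lab), have(k3), open(d_dock_office), open(d_lab_kitchen), open(d_lab_office)}

== RESULT ==
["at(lab)", "have(k3)", "open(d_dock_office)", "open(d_lab_kitchen)", "open(d_lab_office)"]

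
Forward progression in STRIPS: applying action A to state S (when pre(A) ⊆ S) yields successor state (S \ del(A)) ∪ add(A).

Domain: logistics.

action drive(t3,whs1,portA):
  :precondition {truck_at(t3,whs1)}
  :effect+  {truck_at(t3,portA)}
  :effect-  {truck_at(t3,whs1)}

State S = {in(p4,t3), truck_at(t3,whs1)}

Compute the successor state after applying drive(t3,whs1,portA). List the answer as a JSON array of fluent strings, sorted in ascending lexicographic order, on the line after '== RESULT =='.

Progress:
  pre ⊆ S: {truck_at(t3,whs1)} ⊆ S  — applicable
  S \ del = {in(p4,t3)}
  ∪ add   = {in(p4,t3), truck_at(t3,portA)}

== RESULT ==
["in(p4,t3)", "truck_at(t3,portA)"]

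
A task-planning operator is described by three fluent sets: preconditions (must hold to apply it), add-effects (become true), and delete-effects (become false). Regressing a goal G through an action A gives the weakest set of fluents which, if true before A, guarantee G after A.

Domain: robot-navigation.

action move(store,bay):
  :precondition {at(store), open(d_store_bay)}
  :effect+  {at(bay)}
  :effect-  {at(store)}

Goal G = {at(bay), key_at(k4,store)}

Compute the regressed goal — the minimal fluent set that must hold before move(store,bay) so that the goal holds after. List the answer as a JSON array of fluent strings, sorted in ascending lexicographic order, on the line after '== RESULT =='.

Regress:
  G ∩ del = {}  (empty — regression defined)
  G \ add = {at(bay), key_at(k4,store)} \ {at(bay)} = {key_at(k4,store)}
  ∪ pre   = {key_at(k4,store)} ∪ {at(store), open(d_store_bay)}
          = {at(store), key_at(k4,store), open(d_store_bay)}

== RESULT ==
["at(store)", "key_at(k4,store)", "open(d_store_bay)"]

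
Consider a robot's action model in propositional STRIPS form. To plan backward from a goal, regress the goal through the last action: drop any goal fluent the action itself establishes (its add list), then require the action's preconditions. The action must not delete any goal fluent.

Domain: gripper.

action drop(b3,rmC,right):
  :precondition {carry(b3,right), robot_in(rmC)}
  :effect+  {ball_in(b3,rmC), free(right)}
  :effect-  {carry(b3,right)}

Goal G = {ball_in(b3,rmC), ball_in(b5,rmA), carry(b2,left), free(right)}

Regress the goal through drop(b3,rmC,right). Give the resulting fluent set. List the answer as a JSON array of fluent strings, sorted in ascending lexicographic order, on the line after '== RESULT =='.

Compute (G \ add) ∪ pre:
  G ∩ del = {}  (empty — regression defined)
  G \ add = {ball_in(b3,rmC), ball_in(b5,rmA), carry(b2,left), free(right)} \ {ball_in(b3,rmC), free(right)} = {ball_in(b5,rmA), carry(b2,left)}
  ∪ pre   = {ball_in(b5,rmA), carry(b2,left)} ∪ {carry(b3,right), robot_in(rmC)}
          = {ball_in(b5,rmA), carry(b2,left), carry(b3,right), robot_in(rmC)}

== RESULT ==
["ball_in(b5,rmA)", "carry(b2,left)", "carry(b3,right)", "robot_in(rmC)"]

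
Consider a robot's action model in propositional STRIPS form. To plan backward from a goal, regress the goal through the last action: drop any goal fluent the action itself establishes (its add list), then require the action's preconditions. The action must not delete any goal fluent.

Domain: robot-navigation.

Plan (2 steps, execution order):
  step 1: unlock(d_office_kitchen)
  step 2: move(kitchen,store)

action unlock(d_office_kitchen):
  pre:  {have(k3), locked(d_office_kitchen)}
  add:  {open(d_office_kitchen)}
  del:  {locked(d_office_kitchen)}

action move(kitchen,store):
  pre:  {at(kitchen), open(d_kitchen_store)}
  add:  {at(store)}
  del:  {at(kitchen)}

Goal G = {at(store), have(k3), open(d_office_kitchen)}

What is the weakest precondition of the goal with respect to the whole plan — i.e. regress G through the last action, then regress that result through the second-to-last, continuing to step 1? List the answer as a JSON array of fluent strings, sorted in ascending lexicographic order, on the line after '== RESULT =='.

Work backward from the goal:
  through step 2 (move(kitchen,store)): drop {at(store)}, keep {have(k3), open(d_office_kitchen)}, require {at(kitchen), open(d_kitchen_store)}
    → {at(kitchen), have(k3), open(d_kitchen_store), open(d_office_kitchen)}
  through step 1 (unlock(d_office_kitchen)): drop {open(d_office_kitchen)}, keep {at(kitchen), have(k3), open(d_kitchen_store)}, require {have(k3), locked(d_office_kitchen)}
    → {at(kitchen), have(k3), locked(d_office_kitchen), open(d_kitchen_store)}

== RESULT ==
["at(kitchen)", "have(k3)", "locked(d_office_kitchen)", "open(d_kitchen_store)"]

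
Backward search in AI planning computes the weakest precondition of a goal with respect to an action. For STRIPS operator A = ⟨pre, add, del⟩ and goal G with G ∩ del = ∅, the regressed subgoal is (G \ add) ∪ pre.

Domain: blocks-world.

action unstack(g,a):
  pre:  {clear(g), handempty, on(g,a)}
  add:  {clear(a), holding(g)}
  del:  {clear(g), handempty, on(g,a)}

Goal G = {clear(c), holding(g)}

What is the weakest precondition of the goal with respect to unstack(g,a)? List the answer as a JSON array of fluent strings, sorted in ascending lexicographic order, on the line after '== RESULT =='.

Regress:
  G ∩ del = {}  (empty — regression defined)
  G \ add = {clear(c), holding(g)} \ {clear(a), holding(g)} = {clear(c)}
  ∪ pre   = {clear(c)} ∪ {clear(g), handempty, on(g,a)}
          = {clear(c), clear(g), handempty, on(g,a)}

== RESULT ==
["clear(c)", "clear(g)", "handempty", "on(g,a)"]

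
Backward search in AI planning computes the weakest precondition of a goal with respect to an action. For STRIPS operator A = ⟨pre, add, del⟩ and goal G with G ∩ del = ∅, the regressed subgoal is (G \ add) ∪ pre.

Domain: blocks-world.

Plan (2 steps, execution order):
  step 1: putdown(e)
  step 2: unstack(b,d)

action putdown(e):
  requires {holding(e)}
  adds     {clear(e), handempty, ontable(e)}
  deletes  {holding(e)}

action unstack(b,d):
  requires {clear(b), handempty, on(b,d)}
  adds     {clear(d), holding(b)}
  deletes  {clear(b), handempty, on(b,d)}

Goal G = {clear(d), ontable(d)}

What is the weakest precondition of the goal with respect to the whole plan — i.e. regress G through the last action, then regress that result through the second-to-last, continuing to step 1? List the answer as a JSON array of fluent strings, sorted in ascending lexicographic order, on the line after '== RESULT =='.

Regress step by step:
  through step 2 (unstack(b,d)): drop {clear(d)}, keep {ontable(d)}, require {clear(b), handempty, on(b,d)}
    → {clear(b), handempty, on(b,d), ontable(d)}
  through step 1 (putdown(e)): drop {handempty}, keep {clear(b), on(b,d), ontable(d)}, require {holding(e)}
    → {clear(b), holding(e), on(b,d), ontable(d)}

== RESULT ==
["clear(b)", "holding(e)", "on(b,d)", "ontable(d)"]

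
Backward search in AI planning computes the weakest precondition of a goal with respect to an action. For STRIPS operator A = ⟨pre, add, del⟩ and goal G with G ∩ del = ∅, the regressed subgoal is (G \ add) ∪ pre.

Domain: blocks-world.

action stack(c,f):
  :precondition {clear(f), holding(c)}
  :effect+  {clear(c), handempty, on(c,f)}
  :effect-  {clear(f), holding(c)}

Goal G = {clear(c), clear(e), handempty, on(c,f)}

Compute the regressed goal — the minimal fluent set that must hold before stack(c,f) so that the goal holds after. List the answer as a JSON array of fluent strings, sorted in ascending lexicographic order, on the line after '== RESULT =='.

Regress:
  G ∩ del = {}  (empty — regression defined)
  G \ add = {clear(c), clear(e), handempty, on(c,f)} \ {clear(c), handempty, on(c,f)} = {clear(e)}
  ∪ pre   = {clear(e)} ∪ {clear(f), holding(c)}
          = {clear(e), clear(f), holding(c)}

== RESULT ==
["clear(e)", "clear(f)", "holding(c)"]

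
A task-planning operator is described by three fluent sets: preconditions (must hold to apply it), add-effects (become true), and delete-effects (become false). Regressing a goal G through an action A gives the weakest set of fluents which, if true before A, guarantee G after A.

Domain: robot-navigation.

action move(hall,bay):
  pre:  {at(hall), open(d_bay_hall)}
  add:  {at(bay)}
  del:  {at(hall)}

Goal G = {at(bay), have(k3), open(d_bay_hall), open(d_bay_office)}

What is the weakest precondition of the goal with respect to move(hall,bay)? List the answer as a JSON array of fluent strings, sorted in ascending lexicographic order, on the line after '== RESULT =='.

Compute (G \ add) ∪ pre:
  G ∩ del = {}  (empty — regression defined)
  G \ add = {at(bay), have(k3), open(d_bay_hall), open(d_bay_office)} \ {at(bay)} = {have(k3), open(d_bay_hall), open(d_bay_office)}
  ∪ pre   = {have(k3), open(d_bay_hall), open(d_bay_office)} ∪ {at(hall), open(d_bay_hall)}
          = {at(hall), have(k3), open(d_bay_hall), open(d_bay_office)}

== RESULT ==
["at(hall)", "have(k3)", "open(d_bay_hall)", "open(d_bay_office)"]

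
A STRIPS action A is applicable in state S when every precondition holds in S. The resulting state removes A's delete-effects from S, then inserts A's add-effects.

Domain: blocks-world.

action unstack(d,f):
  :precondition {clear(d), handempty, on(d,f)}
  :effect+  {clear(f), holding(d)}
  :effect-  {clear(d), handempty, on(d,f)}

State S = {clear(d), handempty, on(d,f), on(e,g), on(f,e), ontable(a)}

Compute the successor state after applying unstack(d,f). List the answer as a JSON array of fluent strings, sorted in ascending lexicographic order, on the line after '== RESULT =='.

Progress:
  pre ⊆ S: {clear(d), handempty, on(d,f)} ⊆ S  — applicable
  S \ del = {on(e,g), on(f,e), ontable(a)}
  ∪ add   = {clear(f), holding(d), on(e,g), on(f,e), ontable(a)}

== RESULT ==
["clear(f)", "holding(d)", "on(e,g)", "on(f,e)", "ontable(a)"]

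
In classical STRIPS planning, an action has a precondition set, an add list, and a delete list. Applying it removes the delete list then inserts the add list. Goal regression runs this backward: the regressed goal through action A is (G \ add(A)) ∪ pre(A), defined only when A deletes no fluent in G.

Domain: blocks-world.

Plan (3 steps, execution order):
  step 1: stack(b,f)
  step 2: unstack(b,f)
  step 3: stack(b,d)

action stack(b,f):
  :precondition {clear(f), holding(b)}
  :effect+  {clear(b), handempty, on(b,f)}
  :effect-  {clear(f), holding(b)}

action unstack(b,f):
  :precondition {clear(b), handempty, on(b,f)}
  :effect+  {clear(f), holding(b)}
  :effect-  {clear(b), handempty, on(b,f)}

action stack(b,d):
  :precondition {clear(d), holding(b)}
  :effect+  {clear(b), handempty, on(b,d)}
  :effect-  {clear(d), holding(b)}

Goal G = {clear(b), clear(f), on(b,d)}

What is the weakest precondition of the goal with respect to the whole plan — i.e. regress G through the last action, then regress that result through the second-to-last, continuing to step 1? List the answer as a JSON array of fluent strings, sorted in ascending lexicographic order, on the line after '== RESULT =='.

Regress step by step:
  through step 3 (stack(b,d)): drop {clear(b), on(b,d)}, keep {clear(f)}, require {clear(d), holding(b)}
    → {clear(d), clear(f), holding(b)}
  through step 2 (unstack(b,f)): drop {clear(f), holding(b)}, keep {clear(d)}, require {clear(b), handempty, on(b,f)}
    → {clear(b), clear(d), handempty, on(b,f)}
  through step 1 (stack(b,f)): drop {clear(b), handempty, on(b,f)}, keep {clear(d)}, require {clear(f), holding(b)}
    → {clear(d), clear(f), holding(b)}

== RESULT ==
["clear(d)", "clear(f)", "holding(b)"]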